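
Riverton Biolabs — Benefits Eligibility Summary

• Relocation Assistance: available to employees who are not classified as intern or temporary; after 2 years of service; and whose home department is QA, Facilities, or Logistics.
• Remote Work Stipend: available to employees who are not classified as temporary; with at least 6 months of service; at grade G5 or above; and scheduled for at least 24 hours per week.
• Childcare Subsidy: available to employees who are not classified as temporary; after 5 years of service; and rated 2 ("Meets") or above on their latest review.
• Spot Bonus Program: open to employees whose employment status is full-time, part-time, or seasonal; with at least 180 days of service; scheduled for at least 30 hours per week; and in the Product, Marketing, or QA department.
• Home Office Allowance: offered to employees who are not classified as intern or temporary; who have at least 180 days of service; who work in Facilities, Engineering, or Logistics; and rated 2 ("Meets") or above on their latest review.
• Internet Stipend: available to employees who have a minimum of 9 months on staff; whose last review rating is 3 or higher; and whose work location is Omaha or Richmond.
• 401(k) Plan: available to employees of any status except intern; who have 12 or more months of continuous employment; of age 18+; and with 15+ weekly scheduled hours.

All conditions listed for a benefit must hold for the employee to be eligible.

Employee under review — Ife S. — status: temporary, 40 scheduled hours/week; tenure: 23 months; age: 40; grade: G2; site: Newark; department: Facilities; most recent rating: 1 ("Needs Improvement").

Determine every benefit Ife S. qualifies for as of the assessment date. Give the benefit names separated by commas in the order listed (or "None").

Relocation Assistance — status temporary ✗ (excluded) → not eligible.
Remote Work Stipend — status temporary ✗ (excluded) → not eligible.
Childcare Subsidy — status temporary ✗ (excluded) → not eligible.
Spot Bonus Program — status temporary ✗ (requires full-time, part-time, or seasonal) → not eligible.
Home Office Allowance — status temporary ✗ (excluded) → not eligible.
Internet Stipend — service 23 months ≥ 9 months ✓; rating 1 < 3 ✗ → not eligible.
401(k) Plan — status temporary ✓ (not excluded); service 23 months ≥ 12 months ✓; age 40 ≥ 18 ✓; 40 hrs/wk ≥ 15 ✓ → eligible.

401(k) Plan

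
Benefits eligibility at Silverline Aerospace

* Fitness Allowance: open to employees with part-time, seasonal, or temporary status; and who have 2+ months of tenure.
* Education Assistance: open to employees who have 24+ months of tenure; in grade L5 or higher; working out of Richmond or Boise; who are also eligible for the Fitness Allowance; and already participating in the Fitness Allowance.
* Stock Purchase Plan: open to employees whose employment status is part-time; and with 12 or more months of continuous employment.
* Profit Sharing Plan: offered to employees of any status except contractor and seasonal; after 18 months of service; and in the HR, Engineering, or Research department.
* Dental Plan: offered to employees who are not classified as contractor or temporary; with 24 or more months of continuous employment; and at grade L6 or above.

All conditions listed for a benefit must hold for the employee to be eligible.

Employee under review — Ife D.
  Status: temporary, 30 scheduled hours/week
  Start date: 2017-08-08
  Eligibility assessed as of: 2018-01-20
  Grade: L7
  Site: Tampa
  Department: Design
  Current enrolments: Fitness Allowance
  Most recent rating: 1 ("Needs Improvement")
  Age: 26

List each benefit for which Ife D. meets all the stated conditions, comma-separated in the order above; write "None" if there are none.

Fitness Allowance

Service from 2017-08-08 to 2018-01-20: 165 days.
Fitness Allowance — status temporary ✓; service 165 days ≥ 2 months (≈60 days) ✓ → eligible.
Education Assistance — service 165 days < 24 months (≈720 days) ✗ → not eligible.
Stock Purchase Plan — status temporary ✗ (requires part-time) → not eligible.
Profit Sharing Plan — status temporary ✓ (not excluded); service 165 days < 18 months (≈540 days) ✗ → not eligible.
Dental Plan — status temporary ✗ (excluded) → not eligible.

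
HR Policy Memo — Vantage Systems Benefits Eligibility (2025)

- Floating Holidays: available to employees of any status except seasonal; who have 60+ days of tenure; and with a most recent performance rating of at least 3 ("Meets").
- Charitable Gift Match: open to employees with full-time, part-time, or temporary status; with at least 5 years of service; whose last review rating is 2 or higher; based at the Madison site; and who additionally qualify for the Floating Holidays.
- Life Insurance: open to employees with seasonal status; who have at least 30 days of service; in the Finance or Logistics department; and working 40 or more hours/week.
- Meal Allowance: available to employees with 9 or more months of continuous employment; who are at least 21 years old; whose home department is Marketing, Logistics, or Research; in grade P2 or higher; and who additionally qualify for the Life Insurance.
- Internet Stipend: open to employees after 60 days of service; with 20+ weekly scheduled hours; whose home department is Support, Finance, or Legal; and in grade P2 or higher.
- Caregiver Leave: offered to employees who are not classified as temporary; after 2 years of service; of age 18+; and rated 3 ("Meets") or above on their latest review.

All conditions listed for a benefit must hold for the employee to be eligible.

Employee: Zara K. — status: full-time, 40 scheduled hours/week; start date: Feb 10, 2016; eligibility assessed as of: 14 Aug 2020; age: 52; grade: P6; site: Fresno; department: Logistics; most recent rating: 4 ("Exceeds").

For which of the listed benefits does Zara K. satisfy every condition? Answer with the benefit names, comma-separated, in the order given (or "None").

Floating Holidays, Caregiver Leave

Service from Feb 10, 2016 to 14 Aug 2020: 1647 days.
Floating Holidays — status full-time ✓ (not excluded); service 1647 days ≥ 60 days ✓; rating 4 ≥ 3 ✓ → eligible.
Charitable Gift Match — status full-time ✓; service 1647 days < 5 years (≈1825 days) ✗ → not eligible.
Life Insurance — status full-time ✗ (requires seasonal) → not eligible.
Meal Allowance — service 1647 days ≥ 9 months (≈270 days) ✓; age 52 ≥ 21 ✓; dept Logistics ✓; grade P6 ≥ P2 ✓; not eligible for Life Insurance ✗ → not eligible.
Internet Stipend — service 1647 days ≥ 60 days ✓; 40 hrs/wk ≥ 20 ✓; dept Logistics ✗ → not eligible.
Caregiver Leave — status full-time ✓ (not excluded); service 1647 days ≥ 2 years (≈730 days) ✓; age 52 ≥ 18 ✓; rating 4 ≥ 3 ✓ → eligible.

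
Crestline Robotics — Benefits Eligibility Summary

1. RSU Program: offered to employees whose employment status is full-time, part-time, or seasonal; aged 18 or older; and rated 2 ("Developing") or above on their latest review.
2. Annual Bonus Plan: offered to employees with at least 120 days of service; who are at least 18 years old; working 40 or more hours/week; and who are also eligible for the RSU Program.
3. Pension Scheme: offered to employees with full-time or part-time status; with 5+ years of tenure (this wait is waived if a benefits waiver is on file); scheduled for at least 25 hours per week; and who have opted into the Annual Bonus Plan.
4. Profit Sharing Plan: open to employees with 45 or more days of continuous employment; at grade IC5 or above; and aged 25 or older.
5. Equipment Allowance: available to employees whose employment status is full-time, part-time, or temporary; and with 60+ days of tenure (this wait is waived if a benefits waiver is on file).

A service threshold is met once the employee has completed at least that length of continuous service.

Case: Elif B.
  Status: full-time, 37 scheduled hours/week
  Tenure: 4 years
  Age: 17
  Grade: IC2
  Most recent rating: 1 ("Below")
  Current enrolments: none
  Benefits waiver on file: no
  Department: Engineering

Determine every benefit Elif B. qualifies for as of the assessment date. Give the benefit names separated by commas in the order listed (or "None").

Equipment Allowance

RSU Program — status full-time ✓; age 17 < 18 ✗ → not eligible.
Annual Bonus Plan — service 4 years ≥ 120 days ✓; age 17 < 18 ✗ → not eligible.
Pension Scheme — status full-time ✓; no waiver, service 4 years < 5 years ✗ → not eligible.
Profit Sharing Plan — service 4 years ≥ 45 days ✓; grade IC2 < IC5 ✗ → not eligible.
Equipment Allowance — status full-time ✓; no waiver, service 4 years ≥ 60 days ✓ → eligible.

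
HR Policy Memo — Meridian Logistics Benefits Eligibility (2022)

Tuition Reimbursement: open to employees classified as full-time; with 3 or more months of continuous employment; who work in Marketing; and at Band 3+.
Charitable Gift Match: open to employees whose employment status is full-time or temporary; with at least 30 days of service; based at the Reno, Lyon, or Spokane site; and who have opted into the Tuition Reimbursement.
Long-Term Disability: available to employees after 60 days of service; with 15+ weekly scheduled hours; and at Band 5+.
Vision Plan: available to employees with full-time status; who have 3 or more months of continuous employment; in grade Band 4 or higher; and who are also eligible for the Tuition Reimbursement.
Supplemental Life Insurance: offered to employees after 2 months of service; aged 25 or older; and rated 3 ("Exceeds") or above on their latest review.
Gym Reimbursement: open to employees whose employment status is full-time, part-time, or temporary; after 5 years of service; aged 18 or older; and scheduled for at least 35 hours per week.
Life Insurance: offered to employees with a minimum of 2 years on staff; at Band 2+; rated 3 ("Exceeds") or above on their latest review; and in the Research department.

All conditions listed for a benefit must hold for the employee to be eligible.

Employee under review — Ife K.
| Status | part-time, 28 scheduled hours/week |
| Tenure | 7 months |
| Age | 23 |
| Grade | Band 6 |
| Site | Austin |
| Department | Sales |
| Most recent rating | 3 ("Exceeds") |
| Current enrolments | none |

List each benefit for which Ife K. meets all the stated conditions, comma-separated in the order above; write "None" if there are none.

Tuition Reimbursement — status part-time ✗ (requires full-time) → not eligible.
Charitable Gift Match — status part-time ✗ (requires full-time or temporary) → not eligible.
Long-Term Disability — service 7 months ≥ 60 days ✓; 28 hrs/wk ≥ 15 ✓; grade Band 6 ≥ Band 5 ✓ → eligible.
Vision Plan — status part-time ✗ (requires full-time) → not eligible.
Supplemental Life Insurance — service 7 months ≥ 2 months ✓; age 23 < 25 ✗ → not eligible.
Gym Reimbursement — status part-time ✓; service 7 months < 5 years (≈1825 days) ✗ → not eligible.
Life Insurance — service 7 months < 2 years (≈730 days) ✗ → not eligible.

Long-Term Disability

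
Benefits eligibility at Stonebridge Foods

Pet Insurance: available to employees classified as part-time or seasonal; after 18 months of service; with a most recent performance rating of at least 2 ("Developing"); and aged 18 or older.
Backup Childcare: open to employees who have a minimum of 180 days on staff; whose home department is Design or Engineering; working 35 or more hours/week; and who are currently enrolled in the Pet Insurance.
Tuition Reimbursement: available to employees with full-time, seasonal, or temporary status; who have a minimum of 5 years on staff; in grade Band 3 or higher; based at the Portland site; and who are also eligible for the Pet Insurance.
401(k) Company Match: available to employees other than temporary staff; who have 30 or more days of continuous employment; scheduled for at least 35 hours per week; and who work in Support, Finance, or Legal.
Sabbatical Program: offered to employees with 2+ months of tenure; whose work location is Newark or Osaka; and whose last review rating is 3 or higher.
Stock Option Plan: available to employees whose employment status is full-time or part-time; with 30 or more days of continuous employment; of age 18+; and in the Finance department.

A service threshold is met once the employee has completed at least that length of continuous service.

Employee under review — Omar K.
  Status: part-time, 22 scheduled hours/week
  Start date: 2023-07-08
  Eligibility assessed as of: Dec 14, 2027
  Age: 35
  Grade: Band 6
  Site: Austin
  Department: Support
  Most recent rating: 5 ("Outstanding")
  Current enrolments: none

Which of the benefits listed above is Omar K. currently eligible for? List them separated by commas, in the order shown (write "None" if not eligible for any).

Service from 2023-07-08 to Dec 14, 2027: 1620 days.
Pet Insurance — status part-time ✓; service 1620 days ≥ 18 months (≈540 days) ✓; rating 5 ≥ 2 ✓; age 35 ≥ 18 ✓ → eligible.
Backup Childcare — service 1620 days ≥ 180 days ✓; dept Support ✗ → not eligible.
Tuition Reimbursement — status part-time ✗ (requires full-time, seasonal, or temporary) → not eligible.
401(k) Company Match — status part-time ✓ (not excluded); service 1620 days ≥ 30 days ✓; 22 hrs/wk < 35 ✗ → not eligible.
Sabbatical Program — service 1620 days ≥ 2 months (≈60 days) ✓; site Austin ✗ (not Newark or Osaka) → not eligible.
Stock Option Plan — status part-time ✓; service 1620 days ≥ 30 days ✓; age 35 ≥ 18 ✓; dept Support ✗ → not eligible.

Pet Insurance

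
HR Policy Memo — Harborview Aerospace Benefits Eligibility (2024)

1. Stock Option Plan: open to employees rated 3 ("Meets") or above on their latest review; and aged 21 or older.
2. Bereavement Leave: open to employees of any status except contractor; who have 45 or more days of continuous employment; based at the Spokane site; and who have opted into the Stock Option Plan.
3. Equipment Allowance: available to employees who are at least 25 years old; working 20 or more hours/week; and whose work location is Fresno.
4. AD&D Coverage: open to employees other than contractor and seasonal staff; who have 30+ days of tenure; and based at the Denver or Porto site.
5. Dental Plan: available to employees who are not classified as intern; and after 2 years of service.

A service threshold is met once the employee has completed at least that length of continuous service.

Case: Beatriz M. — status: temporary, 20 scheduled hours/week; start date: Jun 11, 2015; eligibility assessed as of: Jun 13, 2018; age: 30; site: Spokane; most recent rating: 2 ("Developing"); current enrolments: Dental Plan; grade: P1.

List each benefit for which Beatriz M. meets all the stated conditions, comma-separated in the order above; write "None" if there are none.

Service from Jun 11, 2015 to Jun 13, 2018: 1098 days.
Stock Option Plan — rating 2 < 3 ✗ → not eligible.
Bereavement Leave — status temporary ✓ (not excluded); service 1098 days ≥ 45 days ✓; site Spokane ✓; not enrolled in Stock Option Plan ✗ → not eligible.
Equipment Allowance — age 30 ≥ 25 ✓; 20 hrs/wk ≥ 20 ✓; site Spokane ✗ (not Fresno) → not eligible.
AD&D Coverage — status temporary ✓ (not excluded); service 1098 days ≥ 30 days ✓; site Spokane ✗ (not Denver or Porto) → not eligible.
Dental Plan — status temporary ✓ (not excluded); service 1098 days ≥ 2 years (≈730 days) ✓ → eligible.

Dental Plan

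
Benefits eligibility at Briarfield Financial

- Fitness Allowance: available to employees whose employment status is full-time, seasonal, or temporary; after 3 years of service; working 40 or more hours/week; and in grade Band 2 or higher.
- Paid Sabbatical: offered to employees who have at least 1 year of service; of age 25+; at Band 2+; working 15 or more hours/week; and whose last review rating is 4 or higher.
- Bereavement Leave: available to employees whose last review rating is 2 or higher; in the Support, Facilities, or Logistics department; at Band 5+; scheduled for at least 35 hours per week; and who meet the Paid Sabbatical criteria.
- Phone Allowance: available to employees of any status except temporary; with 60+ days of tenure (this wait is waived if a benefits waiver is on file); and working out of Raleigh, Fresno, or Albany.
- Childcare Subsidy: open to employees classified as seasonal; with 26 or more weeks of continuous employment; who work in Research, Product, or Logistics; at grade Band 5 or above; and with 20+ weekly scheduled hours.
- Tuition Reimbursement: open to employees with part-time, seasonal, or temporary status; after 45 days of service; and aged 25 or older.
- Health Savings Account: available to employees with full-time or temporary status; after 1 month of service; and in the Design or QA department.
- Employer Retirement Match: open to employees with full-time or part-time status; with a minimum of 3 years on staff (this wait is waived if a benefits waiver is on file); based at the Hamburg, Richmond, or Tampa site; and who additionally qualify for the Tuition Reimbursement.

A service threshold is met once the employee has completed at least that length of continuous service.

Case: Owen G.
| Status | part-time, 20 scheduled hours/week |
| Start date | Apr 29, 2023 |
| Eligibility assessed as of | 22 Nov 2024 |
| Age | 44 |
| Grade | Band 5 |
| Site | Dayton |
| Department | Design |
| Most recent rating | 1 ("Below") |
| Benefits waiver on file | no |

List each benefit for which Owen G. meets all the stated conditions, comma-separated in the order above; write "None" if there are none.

Service from Apr 29, 2023 to 22 Nov 2024: 573 days.
Fitness Allowance — status part-time ✗ (requires full-time, seasonal, or temporary) → not eligible.
Paid Sabbatical — service 573 days ≥ 1 year (≈365 days) ✓; age 44 ≥ 25 ✓; grade Band 5 ≥ Band 2 ✓; 20 hrs/wk ≥ 15 ✓; rating 1 < 4 ✗ → not eligible.
Bereavement Leave — rating 1 < 2 ✗ → not eligible.
Phone Allowance — status part-time ✓ (not excluded); no waiver, service 573 days ≥ 60 days ✓; site Dayton ✗ (not Raleigh, Fresno, or Albany) → not eligible.
Childcare Subsidy — status part-time ✗ (requires seasonal) → not eligible.
Tuition Reimbursement — status part-time ✓; service 573 days ≥ 45 days ✓; age 44 ≥ 25 ✓ → eligible.
Health Savings Account — status part-time ✗ (requires full-time or temporary) → not eligible.
Employer Retirement Match — status part-time ✓; no waiver, service 573 days < 3 years (≈1095 days) ✗ → not eligible.

Tuition Reimbursement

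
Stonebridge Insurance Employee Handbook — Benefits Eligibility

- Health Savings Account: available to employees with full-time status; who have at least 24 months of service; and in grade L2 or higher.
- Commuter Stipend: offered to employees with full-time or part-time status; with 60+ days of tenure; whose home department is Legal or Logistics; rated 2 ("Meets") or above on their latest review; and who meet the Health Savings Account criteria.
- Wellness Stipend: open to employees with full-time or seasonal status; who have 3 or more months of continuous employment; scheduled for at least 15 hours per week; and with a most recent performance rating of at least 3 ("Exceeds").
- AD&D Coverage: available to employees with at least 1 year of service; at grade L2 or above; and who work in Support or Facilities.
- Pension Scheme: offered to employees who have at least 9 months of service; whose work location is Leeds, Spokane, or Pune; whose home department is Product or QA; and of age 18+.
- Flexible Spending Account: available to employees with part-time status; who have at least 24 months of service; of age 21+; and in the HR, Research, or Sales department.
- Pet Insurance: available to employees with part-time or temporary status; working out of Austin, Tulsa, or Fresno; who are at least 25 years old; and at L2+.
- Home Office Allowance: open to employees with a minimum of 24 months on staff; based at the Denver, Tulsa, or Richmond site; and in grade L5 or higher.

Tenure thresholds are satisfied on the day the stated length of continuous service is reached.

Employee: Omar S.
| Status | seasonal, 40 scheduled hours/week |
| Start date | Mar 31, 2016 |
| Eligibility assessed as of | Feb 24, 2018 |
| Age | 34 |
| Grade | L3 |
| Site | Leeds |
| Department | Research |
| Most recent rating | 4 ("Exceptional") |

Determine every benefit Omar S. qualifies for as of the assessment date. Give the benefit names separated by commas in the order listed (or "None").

Service from Mar 31, 2016 to Feb 24, 2018: 695 days.
Health Savings Account — status seasonal ✗ (requires full-time) → not eligible.
Commuter Stipend — status seasonal ✗ (requires full-time or part-time) → not eligible.
Wellness Stipend — status seasonal ✓; service 695 days ≥ 3 months (≈90 days) ✓; 40 hrs/wk ≥ 15 ✓; rating 4 ≥ 3 ✓ → eligible.
AD&D Coverage — service 695 days ≥ 1 year (≈365 days) ✓; grade L3 ≥ L2 ✓; dept Research ✗ → not eligible.
Pension Scheme — service 695 days ≥ 9 months (≈270 days) ✓; site Leeds ✓; dept Research ✗ → not eligible.
Flexible Spending Account — status seasonal ✗ (requires part-time) → not eligible.
Pet Insurance — status seasonal ✗ (requires part-time or temporary) → not eligible.
Home Office Allowance — service 695 days < 24 months (≈720 days) ✗ → not eligible.

Wellness Stipend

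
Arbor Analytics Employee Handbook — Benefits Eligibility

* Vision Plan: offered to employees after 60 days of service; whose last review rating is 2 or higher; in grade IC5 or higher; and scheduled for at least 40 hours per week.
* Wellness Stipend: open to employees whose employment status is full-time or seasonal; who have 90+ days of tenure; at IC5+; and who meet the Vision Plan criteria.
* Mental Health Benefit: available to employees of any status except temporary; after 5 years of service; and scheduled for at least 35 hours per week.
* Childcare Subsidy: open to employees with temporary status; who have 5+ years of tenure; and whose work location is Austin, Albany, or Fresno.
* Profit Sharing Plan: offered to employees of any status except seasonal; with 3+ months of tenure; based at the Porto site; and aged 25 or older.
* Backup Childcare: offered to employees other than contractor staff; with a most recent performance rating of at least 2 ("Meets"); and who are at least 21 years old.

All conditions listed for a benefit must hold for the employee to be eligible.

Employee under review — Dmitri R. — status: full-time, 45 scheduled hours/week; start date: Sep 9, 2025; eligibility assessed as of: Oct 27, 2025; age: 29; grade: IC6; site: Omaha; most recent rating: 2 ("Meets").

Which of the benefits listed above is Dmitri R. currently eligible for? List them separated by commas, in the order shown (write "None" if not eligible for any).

Service from Sep 9, 2025 to Oct 27, 2025: 48 days.
Vision Plan — service 48 days < 60 days ✗ → not eligible.
Wellness Stipend — status full-time ✓; service 48 days < 90 days ✗ → not eligible.
Mental Health Benefit — status full-time ✓ (not excluded); service 48 days < 5 years (≈1825 days) ✗ → not eligible.
Childcare Subsidy — status full-time ✗ (requires temporary) → not eligible.
Profit Sharing Plan — status full-time ✓ (not excluded); service 48 days < 3 months (≈90 days) ✗ → not eligible.
Backup Childcare — status full-time ✓ (not excluded); rating 2 ≥ 2 ✓; age 29 ≥ 21 ✓ → eligible.

Backup Childcare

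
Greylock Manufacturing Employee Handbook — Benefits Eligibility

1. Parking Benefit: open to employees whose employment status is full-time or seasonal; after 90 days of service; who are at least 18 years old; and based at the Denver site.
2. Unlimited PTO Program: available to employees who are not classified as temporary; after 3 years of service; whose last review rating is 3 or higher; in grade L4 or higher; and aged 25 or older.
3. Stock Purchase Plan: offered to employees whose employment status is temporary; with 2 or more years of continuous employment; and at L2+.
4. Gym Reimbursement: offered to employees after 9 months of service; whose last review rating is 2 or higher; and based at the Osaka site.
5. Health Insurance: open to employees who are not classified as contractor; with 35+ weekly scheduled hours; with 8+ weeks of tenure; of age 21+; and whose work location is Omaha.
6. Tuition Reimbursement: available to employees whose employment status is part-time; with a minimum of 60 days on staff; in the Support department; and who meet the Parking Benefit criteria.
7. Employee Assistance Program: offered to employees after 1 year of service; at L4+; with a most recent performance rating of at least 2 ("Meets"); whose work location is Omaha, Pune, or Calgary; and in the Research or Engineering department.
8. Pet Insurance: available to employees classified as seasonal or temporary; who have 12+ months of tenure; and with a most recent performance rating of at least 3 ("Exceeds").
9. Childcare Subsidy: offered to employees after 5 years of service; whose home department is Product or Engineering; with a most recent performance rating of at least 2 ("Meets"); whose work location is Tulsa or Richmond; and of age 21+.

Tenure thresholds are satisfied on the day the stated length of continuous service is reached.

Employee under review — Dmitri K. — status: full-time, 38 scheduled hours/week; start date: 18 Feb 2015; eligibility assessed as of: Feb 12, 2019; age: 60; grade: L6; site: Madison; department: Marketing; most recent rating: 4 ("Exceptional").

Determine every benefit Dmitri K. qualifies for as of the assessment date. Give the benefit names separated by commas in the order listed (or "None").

Unlimited PTO Program

Service from 18 Feb 2015 to Feb 12, 2019: 1455 days.
Parking Benefit — status full-time ✓; service 1455 days ≥ 90 days ✓; age 60 ≥ 18 ✓; site Madison ✗ (not Denver) → not eligible.
Unlimited PTO Program — status full-time ✓ (not excluded); service 1455 days ≥ 3 years (≈1095 days) ✓; rating 4 ≥ 3 ✓; grade L6 ≥ L4 ✓; age 60 ≥ 25 ✓ → eligible.
Stock Purchase Plan — status full-time ✗ (requires temporary) → not eligible.
Gym Reimbursement — service 1455 days ≥ 9 months (≈270 days) ✓; rating 4 ≥ 2 ✓; site Madison ✗ (not Osaka) → not eligible.
Health Insurance — status full-time ✓ (not excluded); 38 hrs/wk ≥ 35 ✓; service 1455 days ≥ 8 weeks (≈56 days) ✓; age 60 ≥ 21 ✓; site Madison ✗ (not Omaha) → not eligible.
Tuition Reimbursement — status full-time ✗ (requires part-time) → not eligible.
Employee Assistance Program — service 1455 days ≥ 1 year (≈365 days) ✓; grade L6 ≥ L4 ✓; rating 4 ≥ 2 ✓; site Madison ✗ (not Omaha, Pune, or Calgary) → not eligible.
Pet Insurance — status full-time ✗ (requires seasonal or temporary) → not eligible.
Childcare Subsidy — service 1455 days < 5 years (≈1825 days) ✗ → not eligible.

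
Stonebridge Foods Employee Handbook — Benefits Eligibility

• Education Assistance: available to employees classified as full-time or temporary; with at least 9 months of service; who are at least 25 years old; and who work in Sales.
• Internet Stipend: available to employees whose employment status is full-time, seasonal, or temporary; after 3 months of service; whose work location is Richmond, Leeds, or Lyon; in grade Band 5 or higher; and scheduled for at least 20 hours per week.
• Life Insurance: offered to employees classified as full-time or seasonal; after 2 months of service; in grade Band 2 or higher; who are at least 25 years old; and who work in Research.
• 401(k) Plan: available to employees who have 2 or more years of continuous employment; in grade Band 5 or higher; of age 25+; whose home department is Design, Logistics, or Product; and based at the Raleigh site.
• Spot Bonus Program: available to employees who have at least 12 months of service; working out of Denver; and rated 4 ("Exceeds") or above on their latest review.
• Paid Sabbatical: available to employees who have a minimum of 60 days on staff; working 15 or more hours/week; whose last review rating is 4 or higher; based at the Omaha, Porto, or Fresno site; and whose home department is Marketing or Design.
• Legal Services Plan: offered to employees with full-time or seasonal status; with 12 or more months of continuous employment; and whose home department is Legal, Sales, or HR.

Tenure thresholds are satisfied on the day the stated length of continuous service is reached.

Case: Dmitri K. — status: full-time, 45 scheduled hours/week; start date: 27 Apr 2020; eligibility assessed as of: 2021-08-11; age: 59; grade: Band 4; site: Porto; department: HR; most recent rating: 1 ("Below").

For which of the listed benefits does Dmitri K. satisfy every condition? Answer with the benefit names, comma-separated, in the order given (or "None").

Legal Services Plan

Service from 27 Apr 2020 to 2021-08-11: 471 days.
Education Assistance — status full-time ✓; service 471 days ≥ 9 months (≈270 days) ✓; age 59 ≥ 25 ✓; dept HR ✗ → not eligible.
Internet Stipend — status full-time ✓; service 471 days ≥ 3 months (≈90 days) ✓; site Porto ✗ (not Richmond, Leeds, or Lyon) → not eligible.
Life Insurance — status full-time ✓; service 471 days ≥ 2 months (≈60 days) ✓; grade Band 4 ≥ Band 2 ✓; age 59 ≥ 25 ✓; dept HR ✗ → not eligible.
401(k) Plan — service 471 days < 2 years (≈730 days) ✗ → not eligible.
Spot Bonus Program — service 471 days ≥ 12 months (≈360 days) ✓; site Porto ✗ (not Denver) → not eligible.
Paid Sabbatical — service 471 days ≥ 60 days ✓; 45 hrs/wk ≥ 15 ✓; rating 1 < 4 ✗ → not eligible.
Legal Services Plan — status full-time ✓; service 471 days ≥ 12 months (≈360 days) ✓; dept HR ✓ → eligible.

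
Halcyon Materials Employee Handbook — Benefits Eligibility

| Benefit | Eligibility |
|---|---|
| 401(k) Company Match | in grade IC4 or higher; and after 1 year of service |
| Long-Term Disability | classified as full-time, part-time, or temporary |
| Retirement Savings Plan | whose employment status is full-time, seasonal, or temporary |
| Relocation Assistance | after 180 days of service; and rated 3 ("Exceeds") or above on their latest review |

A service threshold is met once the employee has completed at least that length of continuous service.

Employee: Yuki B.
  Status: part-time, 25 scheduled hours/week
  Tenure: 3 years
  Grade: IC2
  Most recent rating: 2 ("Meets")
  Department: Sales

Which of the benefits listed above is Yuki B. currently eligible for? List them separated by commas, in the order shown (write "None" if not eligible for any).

Long-Term Disability

401(k) Company Match — grade IC2 < IC4 ✗ → not eligible.
Long-Term Disability — status part-time ✓ → eligible.
Retirement Savings Plan — status part-time ✗ (requires full-time, seasonal, or temporary) → not eligible.
Relocation Assistance — service 3 years ≥ 180 days ✓; rating 2 < 3 ✗ → not eligible.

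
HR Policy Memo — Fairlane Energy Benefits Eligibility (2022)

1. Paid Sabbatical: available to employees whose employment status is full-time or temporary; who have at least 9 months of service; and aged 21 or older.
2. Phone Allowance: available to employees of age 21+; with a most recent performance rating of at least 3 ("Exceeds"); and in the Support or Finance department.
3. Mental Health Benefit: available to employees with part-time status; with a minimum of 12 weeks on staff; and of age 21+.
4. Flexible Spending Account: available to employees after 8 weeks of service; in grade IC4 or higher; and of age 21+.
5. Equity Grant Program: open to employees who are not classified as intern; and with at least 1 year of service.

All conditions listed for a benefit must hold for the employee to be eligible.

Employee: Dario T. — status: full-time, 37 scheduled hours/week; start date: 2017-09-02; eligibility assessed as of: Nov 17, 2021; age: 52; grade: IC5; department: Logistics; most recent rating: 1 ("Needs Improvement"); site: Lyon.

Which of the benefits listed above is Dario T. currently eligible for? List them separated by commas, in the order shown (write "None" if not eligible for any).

Paid Sabbatical, Flexible Spending Account, Equity Grant Program

Service from 2017-09-02 to Nov 17, 2021: 1537 days.
Paid Sabbatical — status full-time ✓; service 1537 days ≥ 9 months (≈270 days) ✓; age 52 ≥ 21 ✓ → eligible.
Phone Allowance — age 52 ≥ 21 ✓; rating 1 < 3 ✗ → not eligible.
Mental Health Benefit — status full-time ✗ (requires part-time) → not eligible.
Flexible Spending Account — service 1537 days ≥ 8 weeks (≈56 days) ✓; grade IC5 ≥ IC4 ✓; age 52 ≥ 21 ✓ → eligible.
Equity Grant Program — status full-time ✓ (not excluded); service 1537 days ≥ 1 year (≈365 days) ✓ → eligible.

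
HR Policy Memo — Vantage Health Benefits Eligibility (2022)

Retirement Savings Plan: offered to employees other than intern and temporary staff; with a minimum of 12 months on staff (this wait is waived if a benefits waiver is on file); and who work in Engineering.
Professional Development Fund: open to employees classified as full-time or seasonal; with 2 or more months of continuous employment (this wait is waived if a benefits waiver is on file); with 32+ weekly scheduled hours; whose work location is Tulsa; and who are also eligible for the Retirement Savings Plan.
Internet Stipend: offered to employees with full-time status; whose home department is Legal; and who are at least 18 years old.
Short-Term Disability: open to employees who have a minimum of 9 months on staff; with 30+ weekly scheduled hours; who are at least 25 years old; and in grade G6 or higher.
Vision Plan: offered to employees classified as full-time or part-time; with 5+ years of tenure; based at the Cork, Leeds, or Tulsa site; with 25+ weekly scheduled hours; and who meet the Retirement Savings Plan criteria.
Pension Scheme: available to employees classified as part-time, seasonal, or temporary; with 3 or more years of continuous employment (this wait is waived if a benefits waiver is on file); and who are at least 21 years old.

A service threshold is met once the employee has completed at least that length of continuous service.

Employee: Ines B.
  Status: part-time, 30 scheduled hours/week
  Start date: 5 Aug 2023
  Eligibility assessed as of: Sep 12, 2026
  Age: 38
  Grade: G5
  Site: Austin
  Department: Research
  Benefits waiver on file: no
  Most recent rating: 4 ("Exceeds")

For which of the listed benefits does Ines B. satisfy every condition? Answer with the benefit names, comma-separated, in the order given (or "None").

Service from 5 Aug 2023 to Sep 12, 2026: 1134 days.
Retirement Savings Plan — status part-time ✓ (not excluded); no waiver, service 1134 days ≥ 12 months (≈360 days) ✓; dept Research ✗ → not eligible.
Professional Development Fund — status part-time ✗ (requires full-time or seasonal) → not eligible.
Internet Stipend — status part-time ✗ (requires full-time) → not eligible.
Short-Term Disability — service 1134 days ≥ 9 months (≈270 days) ✓; 30 hrs/wk ≥ 30 ✓; age 38 ≥ 25 ✓; grade G5 < G6 ✗ → not eligible.
Vision Plan — status part-time ✓; service 1134 days < 5 years (≈1825 days) ✗ → not eligible.
Pension Scheme — status part-time ✓; no waiver, service 1134 days ≥ 3 years (≈1095 days) ✓; age 38 ≥ 21 ✓ → eligible.

Pension Scheme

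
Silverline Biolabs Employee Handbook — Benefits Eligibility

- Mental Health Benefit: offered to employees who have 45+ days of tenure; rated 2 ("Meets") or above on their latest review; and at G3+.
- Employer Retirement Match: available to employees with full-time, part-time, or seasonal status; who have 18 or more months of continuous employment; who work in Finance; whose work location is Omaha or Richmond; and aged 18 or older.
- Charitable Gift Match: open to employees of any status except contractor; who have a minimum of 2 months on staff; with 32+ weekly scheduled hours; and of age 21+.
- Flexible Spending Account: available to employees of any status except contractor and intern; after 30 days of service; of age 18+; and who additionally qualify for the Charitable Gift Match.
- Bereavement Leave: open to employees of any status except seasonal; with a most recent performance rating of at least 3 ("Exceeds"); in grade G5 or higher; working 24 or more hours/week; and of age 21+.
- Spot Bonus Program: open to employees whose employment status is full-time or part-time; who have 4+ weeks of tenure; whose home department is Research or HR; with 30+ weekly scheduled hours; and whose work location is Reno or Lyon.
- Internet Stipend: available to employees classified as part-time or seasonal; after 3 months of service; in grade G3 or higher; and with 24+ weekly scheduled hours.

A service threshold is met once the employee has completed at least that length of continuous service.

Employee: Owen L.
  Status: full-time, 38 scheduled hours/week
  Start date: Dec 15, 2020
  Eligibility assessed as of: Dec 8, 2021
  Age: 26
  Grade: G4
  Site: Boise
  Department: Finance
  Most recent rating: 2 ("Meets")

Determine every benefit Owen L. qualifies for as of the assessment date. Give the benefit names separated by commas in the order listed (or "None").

Mental Health Benefit, Charitable Gift Match, Flexible Spending Account

Service from Dec 15, 2020 to Dec 8, 2021: 358 days.
Mental Health Benefit — service 358 days ≥ 45 days ✓; rating 2 ≥ 2 ✓; grade G4 ≥ G3 ✓ → eligible.
Employer Retirement Match — status full-time ✓; service 358 days < 18 months (≈540 days) ✗ → not eligible.
Charitable Gift Match — status full-time ✓ (not excluded); service 358 days ≥ 2 months (≈60 days) ✓; 38 hrs/wk ≥ 32 ✓; age 26 ≥ 21 ✓ → eligible.
Flexible Spending Account — status full-time ✓ (not excluded); service 358 days ≥ 30 days ✓; age 26 ≥ 18 ✓; eligible for Charitable Gift Match ✓ → eligible.
Bereavement Leave — status full-time ✓ (not excluded); rating 2 < 3 ✗ → not eligible.
Spot Bonus Program — status full-time ✓; service 358 days ≥ 4 weeks (≈28 days) ✓; dept Finance ✗ → not eligible.
Internet Stipend — status full-time ✗ (requires part-time or seasonal) → not eligible.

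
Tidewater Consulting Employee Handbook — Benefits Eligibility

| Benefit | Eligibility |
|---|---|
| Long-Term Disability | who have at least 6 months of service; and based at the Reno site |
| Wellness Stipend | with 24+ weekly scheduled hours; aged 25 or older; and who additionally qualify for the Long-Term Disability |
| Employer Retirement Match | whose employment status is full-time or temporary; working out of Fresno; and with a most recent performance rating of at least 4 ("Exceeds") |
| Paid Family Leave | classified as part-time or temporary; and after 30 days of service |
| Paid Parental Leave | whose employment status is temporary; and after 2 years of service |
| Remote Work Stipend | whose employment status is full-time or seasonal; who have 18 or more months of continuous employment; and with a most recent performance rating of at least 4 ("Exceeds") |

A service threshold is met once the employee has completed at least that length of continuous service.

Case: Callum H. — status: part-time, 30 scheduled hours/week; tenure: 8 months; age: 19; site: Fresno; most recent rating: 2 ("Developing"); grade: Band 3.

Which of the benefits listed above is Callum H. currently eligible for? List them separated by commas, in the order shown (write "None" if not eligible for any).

Paid Family Leave

Long-Term Disability — service 8 months ≥ 6 months ✓; site Fresno ✗ (not Reno) → not eligible.
Wellness Stipend — 30 hrs/wk ≥ 24 ✓; age 19 < 25 ✗ → not eligible.
Employer Retirement Match — status part-time ✗ (requires full-time or temporary) → not eligible.
Paid Family Leave — status part-time ✓; service 8 months ≥ 30 days ✓ → eligible.
Paid Parental Leave — status part-time ✗ (requires temporary) → not eligible.
Remote Work Stipend — status part-time ✗ (requires full-time or seasonal) → not eligible.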